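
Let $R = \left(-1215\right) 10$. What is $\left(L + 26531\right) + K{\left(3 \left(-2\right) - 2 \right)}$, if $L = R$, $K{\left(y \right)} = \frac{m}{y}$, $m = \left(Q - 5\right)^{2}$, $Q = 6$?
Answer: $\frac{115047}{8} \approx 14381.0$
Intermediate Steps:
$m = 1$ ($m = \left(6 - 5\right)^{2} = 1^{2} = 1$)
$K{\left(y \right)} = \frac{1}{y}$ ($K{\left(y \right)} = 1 \frac{1}{y} = \frac{1}{y}$)
$R = -12150$
$L = -12150$
$\left(L + 26531\right) + K{\left(3 \left(-2\right) - 2 \right)} = \left(-12150 + 26531\right) + \frac{1}{3 \left(-2\right) - 2} = 14381 + \frac{1}{-6 - 2} = 14381 + \frac{1}{-8} = 14381 - \frac{1}{8} = \frac{115047}{8}$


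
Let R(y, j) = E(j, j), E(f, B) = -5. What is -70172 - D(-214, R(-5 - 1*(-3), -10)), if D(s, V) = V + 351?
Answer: -70518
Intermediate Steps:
R(y, j) = -5
D(s, V) = 351 + V
-70172 - D(-214, R(-5 - 1*(-3), -10)) = -70172 - (351 - 5) = -70172 - 1*346 = -70172 - 346 = -70518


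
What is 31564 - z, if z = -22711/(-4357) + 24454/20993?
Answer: 2886465319463/91466501 ≈ 31558.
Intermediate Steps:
z = 583318101/91466501 (z = -22711*(-1/4357) + 24454*(1/20993) = 22711/4357 + 24454/20993 = 583318101/91466501 ≈ 6.3774)
31564 - z = 31564 - 1*583318101/91466501 = 31564 - 583318101/91466501 = 2886465319463/91466501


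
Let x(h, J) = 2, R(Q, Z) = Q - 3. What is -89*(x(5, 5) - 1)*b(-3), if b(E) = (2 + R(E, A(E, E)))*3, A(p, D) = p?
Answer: 1068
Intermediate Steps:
R(Q, Z) = -3 + Q
b(E) = -3 + 3*E (b(E) = (2 + (-3 + E))*3 = (-1 + E)*3 = -3 + 3*E)
-89*(x(5, 5) - 1)*b(-3) = -89*(2 - 1)*(-3 + 3*(-3)) = -89*(-3 - 9) = -89*(-12) = 1068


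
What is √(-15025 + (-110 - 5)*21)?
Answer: 4*I*√1090 ≈ 132.06*I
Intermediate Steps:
√(-15025 + (-110 - 5)*21) = √(-15025 - 115*21) = √(-15025 - 2415) = √(-17440) = 4*I*√1090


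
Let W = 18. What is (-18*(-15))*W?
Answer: 4860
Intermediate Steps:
(-18*(-15))*W = -18*(-15)*18 = 270*18 = 4860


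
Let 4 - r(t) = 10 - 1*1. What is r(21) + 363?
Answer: 358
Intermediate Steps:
r(t) = -5 (r(t) = 4 - (10 - 1*1) = 4 - (10 - 1) = 4 - 1*9 = 4 - 9 = -5)
r(21) + 363 = -5 + 363 = 358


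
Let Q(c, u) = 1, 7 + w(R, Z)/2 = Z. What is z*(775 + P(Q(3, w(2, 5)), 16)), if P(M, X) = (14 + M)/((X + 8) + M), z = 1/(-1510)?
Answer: -1939/3775 ≈ -0.51364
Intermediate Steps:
w(R, Z) = -14 + 2*Z
z = -1/1510 ≈ -0.00066225
P(M, X) = (14 + M)/(8 + M + X) (P(M, X) = (14 + M)/((8 + X) + M) = (14 + M)/(8 + M + X))
z*(775 + P(Q(3, w(2, 5)), 16)) = -(775 + (14 + 1)/(8 + 1 + 16))/1510 = -(775 + 15/25)/1510 = -(775 + (1/25)*15)/1510 = -(775 + ⅗)/1510 = -1/1510*3878/5 = -1939/3775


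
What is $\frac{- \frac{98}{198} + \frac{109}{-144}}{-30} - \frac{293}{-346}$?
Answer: $\frac{2434913}{2740320} \approx 0.88855$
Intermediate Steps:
$\frac{- \frac{98}{198} + \frac{109}{-144}}{-30} - \frac{293}{-346} = \left(\left(-98\right) \frac{1}{198} + 109 \left(- \frac{1}{144}\right)\right) \left(- \frac{1}{30}\right) - - \frac{293}{346} = \left(- \frac{49}{99} - \frac{109}{144}\right) \left(- \frac{1}{30}\right) + \frac{293}{346} = \left(- \frac{661}{528}\right) \left(- \frac{1}{30}\right) + \frac{293}{346} = \frac{661}{15840} + \frac{293}{346} = \frac{2434913}{2740320}$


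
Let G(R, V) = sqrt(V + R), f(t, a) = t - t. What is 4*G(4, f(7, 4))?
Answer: 8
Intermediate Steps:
f(t, a) = 0
G(R, V) = sqrt(R + V)
4*G(4, f(7, 4)) = 4*sqrt(4 + 0) = 4*sqrt(4) = 4*2 = 8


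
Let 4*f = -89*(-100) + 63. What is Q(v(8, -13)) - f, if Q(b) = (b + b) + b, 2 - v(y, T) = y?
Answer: -9035/4 ≈ -2258.8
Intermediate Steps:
v(y, T) = 2 - y
f = 8963/4 (f = (-89*(-100) + 63)/4 = (8900 + 63)/4 = (1/4)*8963 = 8963/4 ≈ 2240.8)
Q(b) = 3*b (Q(b) = 2*b + b = 3*b)
Q(v(8, -13)) - f = 3*(2 - 1*8) - 1*8963/4 = 3*(2 - 8) - 8963/4 = 3*(-6) - 8963/4 = -18 - 8963/4 = -9035/4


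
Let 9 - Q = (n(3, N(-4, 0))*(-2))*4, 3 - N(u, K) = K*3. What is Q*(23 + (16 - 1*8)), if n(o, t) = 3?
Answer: 1023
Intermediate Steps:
N(u, K) = 3 - 3*K (N(u, K) = 3 - K*3 = 3 - 3*K)
Q = 33 (Q = 9 - 3*(-2)*4 = 9 - (-6)*4 = 9 - 1*(-24) = 9 + 24 = 33)
Q*(23 + (16 - 1*8)) = 33*(23 + (16 - 1*8)) = 33*(23 + (16 - 8)) = 33*(23 + 8) = 33*31 = 1023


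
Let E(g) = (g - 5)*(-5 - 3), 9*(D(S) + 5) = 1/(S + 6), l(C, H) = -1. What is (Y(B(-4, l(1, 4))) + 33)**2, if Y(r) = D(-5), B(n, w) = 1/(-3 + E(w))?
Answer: 64009/81 ≈ 790.23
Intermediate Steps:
D(S) = -5 + 1/(9*(6 + S)) (D(S) = -5 + 1/(9*(S + 6)) = -5 + 1/(9*(6 + S)))
E(g) = 40 - 8*g (E(g) = (-5 + g)*(-8) = 40 - 8*g)
B(n, w) = 1/(37 - 8*w) (B(n, w) = 1/(-3 + (40 - 8*w)) = 1/(37 - 8*w))
Y(r) = -44/9 (Y(r) = (-269 - 45*(-5))/(9*(6 - 5)) = (1/9)*(-269 + 225)/1 = (1/9)*1*(-44) = -44/9)
(Y(B(-4, l(1, 4))) + 33)**2 = (-44/9 + 33)**2 = (253/9)**2 = 64009/81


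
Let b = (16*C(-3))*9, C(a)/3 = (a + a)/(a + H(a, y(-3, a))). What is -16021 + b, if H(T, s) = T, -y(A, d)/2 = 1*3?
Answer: -15589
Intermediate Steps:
y(A, d) = -6 (y(A, d) = -2*3 = -6)
C(a) = 3 (C(a) = 3*((a + a)/(a + a)) = 3*((2*a)/((2*a))) = 3*((2*a)*(1/(2*a))) = 3*1 = 3)
b = 432 (b = (16*3)*9 = 48*9 = 432)
-16021 + b = -16021 + 432 = -15589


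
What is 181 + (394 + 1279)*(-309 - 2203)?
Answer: -4202395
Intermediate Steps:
181 + (394 + 1279)*(-309 - 2203) = 181 + 1673*(-2512) = 181 - 4202576 = -4202395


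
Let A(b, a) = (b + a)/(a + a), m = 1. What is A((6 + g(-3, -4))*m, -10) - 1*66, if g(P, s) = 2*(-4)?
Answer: -327/5 ≈ -65.400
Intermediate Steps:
g(P, s) = -8
A(b, a) = (a + b)/(2*a) (A(b, a) = (a + b)/((2*a)) = (a + b)*(1/(2*a)) = (a + b)/(2*a))
A((6 + g(-3, -4))*m, -10) - 1*66 = (½)*(-10 + (6 - 8)*1)/(-10) - 1*66 = (½)*(-⅒)*(-10 - 2*1) - 66 = (½)*(-⅒)*(-10 - 2) - 66 = (½)*(-⅒)*(-12) - 66 = ⅗ - 66 = -327/5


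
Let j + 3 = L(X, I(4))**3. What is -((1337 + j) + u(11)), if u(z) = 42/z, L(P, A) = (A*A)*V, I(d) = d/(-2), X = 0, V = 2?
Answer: -20348/11 ≈ -1849.8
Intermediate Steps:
I(d) = -d/2 (I(d) = d*(-1/2) = -d/2)
L(P, A) = 2*A**2 (L(P, A) = (A*A)*2 = A**2*2 = 2*A**2)
j = 509 (j = -3 + (2*(-1/2*4)**2)**3 = -3 + (2*(-2)**2)**3 = -3 + (2*4)**3 = -3 + 8**3 = -3 + 512 = 509)
-((1337 + j) + u(11)) = -((1337 + 509) + 42/11) = -(1846 + 42*(1/11)) = -(1846 + 42/11) = -1*20348/11 = -20348/11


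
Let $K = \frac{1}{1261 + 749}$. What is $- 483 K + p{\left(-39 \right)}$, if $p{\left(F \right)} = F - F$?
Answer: $- \frac{161}{670} \approx -0.2403$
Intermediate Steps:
$K = \frac{1}{2010} \approx 0.00049751$
$p{\left(F \right)} = 0$
$- 483 K + p{\left(-39 \right)} = \left(-483\right) \frac{1}{2010} + 0 = - \frac{161}{670} + 0 = - \frac{161}{670}$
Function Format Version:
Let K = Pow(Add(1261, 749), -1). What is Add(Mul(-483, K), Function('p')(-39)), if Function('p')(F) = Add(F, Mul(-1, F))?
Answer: Rational(-161, 670) ≈ -0.24030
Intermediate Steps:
K = Rational(1, 2010) (K = Pow(2010, -1) = Rational(1, 2010) ≈ 0.00049751)
Function('p')(F) = 0
Add(Mul(-483, K), Function('p')(-39)) = Add(Mul(-483, Rational(1, 2010)), 0) = Add(Rational(-161, 670), 0) = Rational(-161, 670)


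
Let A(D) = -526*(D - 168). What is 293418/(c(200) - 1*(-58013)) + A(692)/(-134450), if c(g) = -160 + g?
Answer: 9241808362/1300870975 ≈ 7.1043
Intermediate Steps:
A(D) = 88368 - 526*D (A(D) = -526*(-168 + D) = 88368 - 526*D)
293418/(c(200) - 1*(-58013)) + A(692)/(-134450) = 293418/((-160 + 200) - 1*(-58013)) + (88368 - 526*692)/(-134450) = 293418/(40 + 58013) + (88368 - 363992)*(-1/134450) = 293418/58053 - 275624*(-1/134450) = 293418*(1/58053) + 137812/67225 = 97806/19351 + 137812/67225 = 9241808362/1300870975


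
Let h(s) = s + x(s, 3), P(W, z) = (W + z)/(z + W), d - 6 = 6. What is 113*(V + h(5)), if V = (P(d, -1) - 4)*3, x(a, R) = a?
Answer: 113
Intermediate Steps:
d = 12 (d = 6 + 6 = 12)
P(W, z) = 1 (P(W, z) = (W + z)/(W + z) = 1)
h(s) = 2*s (h(s) = s + s = 2*s)
V = -9 (V = (1 - 4)*3 = -3*3 = -9)
113*(V + h(5)) = 113*(-9 + 2*5) = 113*(-9 + 10) = 113*1 = 113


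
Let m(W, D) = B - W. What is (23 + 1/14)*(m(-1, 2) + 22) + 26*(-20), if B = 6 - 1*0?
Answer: 2087/14 ≈ 149.07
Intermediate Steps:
B = 6 (B = 6 + 0 = 6)
m(W, D) = 6 - W
(23 + 1/14)*(m(-1, 2) + 22) + 26*(-20) = (23 + 1/14)*((6 - 1*(-1)) + 22) + 26*(-20) = (23 + 1/14)*((6 + 1) + 22) - 520 = 323*(7 + 22)/14 - 520 = (323/14)*29 - 520 = 9367/14 - 520 = 2087/14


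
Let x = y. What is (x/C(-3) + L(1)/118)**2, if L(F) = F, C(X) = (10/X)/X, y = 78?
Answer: 1715864929/348100 ≈ 4929.2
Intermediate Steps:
C(X) = 10/X**2
x = 78
(x/C(-3) + L(1)/118)**2 = (78/((10/(-3)**2)) + 1/118)**2 = (78/((10*(1/9))) + 1*(1/118))**2 = (78/(10/9) + 1/118)**2 = (78*(9/10) + 1/118)**2 = (351/5 + 1/118)**2 = (41423/590)**2 = 1715864929/348100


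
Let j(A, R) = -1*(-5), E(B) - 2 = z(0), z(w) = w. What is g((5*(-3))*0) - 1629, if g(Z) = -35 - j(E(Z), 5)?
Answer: -1669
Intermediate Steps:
E(B) = 2 (E(B) = 2 + 0 = 2)
j(A, R) = 5
g(Z) = -40 (g(Z) = -35 - 1*5 = -35 - 5 = -40)
g((5*(-3))*0) - 1629 = -40 - 1629 = -1669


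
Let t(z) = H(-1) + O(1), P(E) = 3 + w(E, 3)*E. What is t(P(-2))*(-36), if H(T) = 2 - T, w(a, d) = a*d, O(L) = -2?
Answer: -36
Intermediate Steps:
P(E) = 3 + 3*E**2 (P(E) = 3 + (E*3)*E = 3 + (3*E)*E = 3 + 3*E**2)
t(z) = 1 (t(z) = (2 - 1*(-1)) - 2 = (2 + 1) - 2 = 3 - 2 = 1)
t(P(-2))*(-36) = 1*(-36) = -36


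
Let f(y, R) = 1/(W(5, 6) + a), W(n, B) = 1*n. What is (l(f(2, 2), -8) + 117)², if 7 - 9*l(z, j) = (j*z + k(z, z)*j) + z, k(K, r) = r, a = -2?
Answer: 126025/9 ≈ 14003.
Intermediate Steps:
W(n, B) = n
f(y, R) = ⅓ (f(y, R) = 1/(5 - 2) = 1/3 = ⅓)
l(z, j) = 7/9 - z/9 - 2*j*z/9 (l(z, j) = 7/9 - ((j*z + z*j) + z)/9 = 7/9 - ((j*z + j*z) + z)/9 = 7/9 - (2*j*z + z)/9 = 7/9 - (z + 2*j*z)/9 = 7/9 + (-z/9 - 2*j*z/9) = 7/9 - z/9 - 2*j*z/9)
(l(f(2, 2), -8) + 117)² = ((7/9 - ⅑*⅓ - 2/9*(-8)*⅓) + 117)² = ((7/9 - 1/27 + 16/27) + 117)² = (4/3 + 117)² = (355/3)² = 126025/9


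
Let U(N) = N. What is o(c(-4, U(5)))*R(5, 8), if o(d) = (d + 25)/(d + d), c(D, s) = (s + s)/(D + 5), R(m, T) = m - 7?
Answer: -7/2 ≈ -3.5000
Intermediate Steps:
R(m, T) = -7 + m
c(D, s) = 2*s/(5 + D) (c(D, s) = (2*s)/(5 + D) = 2*s/(5 + D))
o(d) = (25 + d)/(2*d) (o(d) = (25 + d)/((2*d)) = (25 + d)*(1/(2*d)) = (25 + d)/(2*d))
o(c(-4, U(5)))*R(5, 8) = ((25 + 2*5/(5 - 4))/(2*((2*5/(5 - 4)))))*(-7 + 5) = ((25 + 2*5/1)/(2*((2*5/1))))*(-2) = ((25 + 2*5*1)/(2*((2*5*1))))*(-2) = ((½)*(25 + 10)/10)*(-2) = ((½)*(⅒)*35)*(-2) = (7/4)*(-2) = -7/2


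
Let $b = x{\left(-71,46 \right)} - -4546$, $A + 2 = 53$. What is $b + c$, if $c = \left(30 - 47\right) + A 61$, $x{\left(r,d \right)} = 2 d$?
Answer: $7732$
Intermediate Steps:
$A = 51$ ($A = -2 + 53 = 51$)
$c = 3094$ ($c = \left(30 - 47\right) + 51 \cdot 61 = \left(30 - 47\right) + 3111 = -17 + 3111 = 3094$)
$b = 4638$ ($b = 2 \cdot 46 - -4546 = 92 + 4546 = 4638$)
$b + c = 4638 + 3094 = 7732$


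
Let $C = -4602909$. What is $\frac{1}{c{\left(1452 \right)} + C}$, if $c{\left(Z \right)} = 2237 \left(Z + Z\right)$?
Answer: $\frac{1}{1893339} \approx 5.2817 \cdot 10^{-7}$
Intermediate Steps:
$c{\left(Z \right)} = 4474 Z$ ($c{\left(Z \right)} = 2237 \cdot 2 Z = 4474 Z$)
$\frac{1}{c{\left(1452 \right)} + C} = \frac{1}{4474 \cdot 1452 - 4602909} = \frac{1}{6496248 - 4602909} = \frac{1}{1893339}$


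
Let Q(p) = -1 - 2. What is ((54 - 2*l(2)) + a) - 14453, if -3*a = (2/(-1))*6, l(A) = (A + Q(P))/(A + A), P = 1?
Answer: -28789/2 ≈ -14395.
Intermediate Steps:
Q(p) = -3
l(A) = (-3 + A)/(2*A) (l(A) = (A - 3)/(A + A) = (-3 + A)/((2*A)) = (-3 + A)*(1/(2*A)) = (-3 + A)/(2*A))
a = 4 (a = -2/(-1)*6/3 = -2*(-1)*6/3 = -(-2)*6/3 = -⅓*(-12) = 4)
((54 - 2*l(2)) + a) - 14453 = ((54 - (-3 + 2)/2) + 4) - 14453 = ((54 - (-1)/2) + 4) - 14453 = ((54 - 2*(-¼)) + 4) - 14453 = ((54 + ½) + 4) - 14453 = (109/2 + 4) - 14453 = 117/2 - 14453 = -28789/2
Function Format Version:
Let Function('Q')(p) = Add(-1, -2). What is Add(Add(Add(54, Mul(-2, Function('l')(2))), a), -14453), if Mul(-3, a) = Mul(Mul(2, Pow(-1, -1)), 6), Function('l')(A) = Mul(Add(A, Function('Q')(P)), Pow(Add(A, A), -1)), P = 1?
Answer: Rational(-28789, 2) ≈ -14395.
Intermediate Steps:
Function('Q')(p) = -3
Function('l')(A) = Mul(Rational(1, 2), Pow(A, -1), Add(-3, A)) (Function('l')(A) = Mul(Add(A, -3), Pow(Add(A, A), -1)) = Mul(Add(-3, A), Pow(Mul(2, A), -1)) = Mul(Add(-3, A), Mul(Rational(1, 2), Pow(A, -1))) = Mul(Rational(1, 2), Pow(A, -1), Add(-3, A)))
a = 4 (a = Mul(Rational(-1, 3), Mul(Mul(2, Pow(-1, -1)), 6)) = Mul(Rational(-1, 3), Mul(Mul(2, -1), 6)) = Mul(Rational(-1, 3), Mul(-2, 6)) = Mul(Rational(-1, 3), -12) = 4)
Add(Add(Add(54, Mul(-2, Function('l')(2))), a), -14453) = Add(Add(Add(54, Mul(-2, Mul(Rational(1, 2), Pow(2, -1), Add(-3, 2)))), 4), -14453) = Add(Add(Add(54, Mul(-2, Mul(Rational(1, 2), Rational(1, 2), -1))), 4), -14453) = Add(Add(Add(54, Mul(-2, Rational(-1, 4))), 4), -14453) = Add(Add(Add(54, Rational(1, 2)), 4), -14453) = Add(Add(Rational(109, 2), 4), -14453) = Add(Rational(117, 2), -14453) = Rational(-28789, 2)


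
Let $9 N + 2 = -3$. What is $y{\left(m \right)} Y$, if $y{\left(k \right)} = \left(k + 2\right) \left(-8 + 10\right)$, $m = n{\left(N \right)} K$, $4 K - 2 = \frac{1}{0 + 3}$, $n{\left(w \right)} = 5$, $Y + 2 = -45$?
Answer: $- \frac{2773}{6} \approx -462.17$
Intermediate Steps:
$Y = -47$ ($Y = -2 - 45 = -47$)
$N = - \frac{5}{9}$ ($N = - \frac{2}{9} + \frac{1}{9} \left(-3\right) = - \frac{2}{9} - \frac{1}{3} = - \frac{5}{9} \approx -0.55556$)
$K = \frac{7}{12}$ ($K = \frac{1}{2} + \frac{1}{4 \left(0 + 3\right)} = \frac{1}{2} + \frac{1}{4 \cdot 3} = \frac{1}{2} + \frac{1}{4} \cdot \frac{1}{3} = \frac{1}{2} + \frac{1}{12} = \frac{7}{12} \approx 0.58333$)
$m = \frac{35}{12}$ ($m = 5 \cdot \frac{7}{12} = \frac{35}{12} \approx 2.9167$)
$y{\left(k \right)} = 4 + 2 k$ ($y{\left(k \right)} = \left(2 + k\right) 2 = 4 + 2 k$)
$y{\left(m \right)} Y = \left(4 + 2 \cdot \frac{35}{12}\right) \left(-47\right) = \left(4 + \frac{35}{6}\right) \left(-47\right) = \frac{59}{6} \left(-47\right) = - \frac{2773}{6}$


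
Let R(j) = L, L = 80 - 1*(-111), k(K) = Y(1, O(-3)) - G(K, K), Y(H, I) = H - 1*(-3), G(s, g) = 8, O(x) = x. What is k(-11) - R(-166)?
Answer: -195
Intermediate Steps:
Y(H, I) = 3 + H (Y(H, I) = H + 3 = 3 + H)
k(K) = -4 (k(K) = (3 + 1) - 1*8 = 4 - 8 = -4)
L = 191 (L = 80 + 111 = 191)
R(j) = 191
k(-11) - R(-166) = -4 - 1*191 = -4 - 191 = -195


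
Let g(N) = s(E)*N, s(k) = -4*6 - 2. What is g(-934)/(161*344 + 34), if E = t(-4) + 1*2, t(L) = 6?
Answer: 12142/27709 ≈ 0.43820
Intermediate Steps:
E = 8 (E = 6 + 1*2 = 6 + 2 = 8)
s(k) = -26 (s(k) = -24 - 2 = -26)
g(N) = -26*N
g(-934)/(161*344 + 34) = (-26*(-934))/(161*344 + 34) = 24284/(55384 + 34) = 24284/55418 = 24284*(1/55418) = 12142/27709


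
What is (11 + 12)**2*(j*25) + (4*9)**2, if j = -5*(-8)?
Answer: 530296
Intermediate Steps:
j = 40
(11 + 12)**2*(j*25) + (4*9)**2 = (11 + 12)**2*(40*25) + (4*9)**2 = 23**2*1000 + 36**2 = 529*1000 + 1296 = 529000 + 1296 = 530296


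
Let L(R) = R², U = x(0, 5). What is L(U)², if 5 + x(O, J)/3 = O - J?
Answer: 810000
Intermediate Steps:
x(O, J) = -15 - 3*J + 3*O (x(O, J) = -15 + 3*(O - J) = -15 + (-3*J + 3*O) = -15 - 3*J + 3*O)
U = -30 (U = -15 - 3*5 + 3*0 = -15 - 15 + 0 = -30)
L(U)² = ((-30)²)² = 900² = 810000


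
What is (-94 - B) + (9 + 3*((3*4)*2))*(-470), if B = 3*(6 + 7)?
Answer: -38203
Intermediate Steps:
B = 39 (B = 3*13 = 39)
(-94 - B) + (9 + 3*((3*4)*2))*(-470) = (-94 - 1*39) + (9 + 3*((3*4)*2))*(-470) = (-94 - 39) + (9 + 3*(12*2))*(-470) = -133 + (9 + 3*24)*(-470) = -133 + (9 + 72)*(-470) = -133 + 81*(-470) = -133 - 38070 = -38203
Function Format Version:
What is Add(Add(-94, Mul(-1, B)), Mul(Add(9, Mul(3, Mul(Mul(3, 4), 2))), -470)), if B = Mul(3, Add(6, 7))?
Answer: -38203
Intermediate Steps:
B = 39 (B = Mul(3, 13) = 39)
Add(Add(-94, Mul(-1, B)), Mul(Add(9, Mul(3, Mul(Mul(3, 4), 2))), -470)) = Add(Add(-94, Mul(-1, 39)), Mul(Add(9, Mul(3, Mul(Mul(3, 4), 2))), -470)) = Add(Add(-94, -39), Mul(Add(9, Mul(3, Mul(12, 2))), -470)) = Add(-133, Mul(Add(9, Mul(3, 24)), -470)) = Add(-133, Mul(Add(9, 72), -470)) = Add(-133, Mul(81, -470)) = Add(-133, -38070) = -38203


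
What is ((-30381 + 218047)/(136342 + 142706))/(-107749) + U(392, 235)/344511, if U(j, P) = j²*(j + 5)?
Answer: 305705700802286915/1726410247589412 ≈ 177.08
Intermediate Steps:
U(j, P) = j²*(5 + j)
((-30381 + 218047)/(136342 + 142706))/(-107749) + U(392, 235)/344511 = ((-30381 + 218047)/(136342 + 142706))/(-107749) + (392²*(5 + 392))/344511 = (187666/279048)*(-1/107749) + (153664*397)*(1/344511) = (187666*(1/279048))*(-1/107749) + 61004608*(1/344511) = (93833/139524)*(-1/107749) + 61004608/344511 = -93833/15033571476 + 61004608/344511 = 305705700802286915/1726410247589412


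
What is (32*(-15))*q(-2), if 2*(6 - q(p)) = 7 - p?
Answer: -720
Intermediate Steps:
q(p) = 5/2 + p/2 (q(p) = 6 - (7 - p)/2 = 6 + (-7/2 + p/2) = 5/2 + p/2)
(32*(-15))*q(-2) = (32*(-15))*(5/2 + (½)*(-2)) = -480*(5/2 - 1) = -480*3/2 = -720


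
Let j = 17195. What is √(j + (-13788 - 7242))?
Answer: I*√3835 ≈ 61.927*I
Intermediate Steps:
√(j + (-13788 - 7242)) = √(17195 + (-13788 - 7242)) = √(17195 - 21030) = √(-3835) = I*√3835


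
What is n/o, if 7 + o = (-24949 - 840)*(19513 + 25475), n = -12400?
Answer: 12400/1160195539 ≈ 1.0688e-5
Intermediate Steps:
o = -1160195539 (o = -7 + (-24949 - 840)*(19513 + 25475) = -7 - 25789*44988 = -7 - 1160195532 = -1160195539)
n/o = -12400/(-1160195539) = -12400*(-1/1160195539) = 12400/1160195539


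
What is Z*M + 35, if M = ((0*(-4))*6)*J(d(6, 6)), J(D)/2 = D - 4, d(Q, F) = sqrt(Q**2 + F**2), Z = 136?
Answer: 35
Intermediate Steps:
d(Q, F) = sqrt(F**2 + Q**2)
J(D) = -8 + 2*D (J(D) = 2*(D - 4) = 2*(-4 + D) = -8 + 2*D)
M = 0 (M = ((0*(-4))*6)*(-8 + 2*sqrt(6**2 + 6**2)) = (0*6)*(-8 + 2*sqrt(36 + 36)) = 0*(-8 + 2*sqrt(72)) = 0*(-8 + 2*(6*sqrt(2))) = 0*(-8 + 12*sqrt(2)) = 0)
Z*M + 35 = 136*0 + 35 = 0 + 35 = 35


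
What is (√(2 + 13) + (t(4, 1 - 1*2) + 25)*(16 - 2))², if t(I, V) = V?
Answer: (336 + √15)² ≈ 1.1551e+5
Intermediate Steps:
(√(2 + 13) + (t(4, 1 - 1*2) + 25)*(16 - 2))² = (√(2 + 13) + ((1 - 1*2) + 25)*(16 - 2))² = (√15 + ((1 - 2) + 25)*14)² = (√15 + (-1 + 25)*14)² = (√15 + 24*14)² = (√15 + 336)² = (336 + √15)²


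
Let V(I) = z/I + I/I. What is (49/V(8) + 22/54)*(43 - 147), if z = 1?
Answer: -123448/27 ≈ -4572.1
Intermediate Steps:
V(I) = 1 + 1/I (V(I) = 1/I + I/I = 1/I + 1 = 1 + 1/I)
(49/V(8) + 22/54)*(43 - 147) = (49/(((1 + 8)/8)) + 22/54)*(43 - 147) = (49/(((⅛)*9)) + 22*(1/54))*(-104) = (49/(9/8) + 11/27)*(-104) = (49*(8/9) + 11/27)*(-104) = (392/9 + 11/27)*(-104) = (1187/27)*(-104) = -123448/27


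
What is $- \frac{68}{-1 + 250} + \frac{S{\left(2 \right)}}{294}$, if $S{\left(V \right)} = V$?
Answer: $- \frac{1083}{4067} \approx -0.26629$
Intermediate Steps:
$- \frac{68}{-1 + 250} + \frac{S{\left(2 \right)}}{294} = - \frac{68}{-1 + 250} + \frac{2}{294} = - \frac{68}{249} + 2 \cdot \frac{1}{294} = \left(-68\right) \frac{1}{249} + \frac{1}{147} = - \frac{68}{249} + \frac{1}{147} = - \frac{1083}{4067}$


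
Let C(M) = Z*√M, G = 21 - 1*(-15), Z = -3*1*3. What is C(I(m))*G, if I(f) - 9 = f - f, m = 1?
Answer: -972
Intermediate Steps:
Z = -9 (Z = -3*3 = -9)
G = 36 (G = 21 + 15 = 36)
I(f) = 9 (I(f) = 9 + (f - f) = 9 + 0 = 9)
C(M) = -9*√M
C(I(m))*G = -9*√9*36 = -9*3*36 = -27*36 = -972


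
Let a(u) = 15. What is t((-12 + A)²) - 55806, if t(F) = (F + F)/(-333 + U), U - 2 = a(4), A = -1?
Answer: -8817517/158 ≈ -55807.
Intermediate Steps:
U = 17 (U = 2 + 15 = 17)
t(F) = -F/158 (t(F) = (F + F)/(-333 + 17) = (2*F)/(-316) = (2*F)*(-1/316) = -F/158)
t((-12 + A)²) - 55806 = -(-12 - 1)²/158 - 55806 = -1/158*(-13)² - 55806 = -1/158*169 - 55806 = -169/158 - 55806 = -8817517/158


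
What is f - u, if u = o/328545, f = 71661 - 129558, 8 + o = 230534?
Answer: -2113555599/36505 ≈ -57898.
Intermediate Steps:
o = 230526 (o = -8 + 230534 = 230526)
f = -57897
u = 25614/36505 (u = 230526/328545 = 230526*(1/328545) = 25614/36505 ≈ 0.70166)
f - u = -57897 - 1*25614/36505 = -57897 - 25614/36505 = -2113555599/36505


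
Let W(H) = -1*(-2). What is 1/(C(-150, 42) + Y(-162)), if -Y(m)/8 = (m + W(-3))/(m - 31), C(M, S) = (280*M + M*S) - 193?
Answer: -193/9360429 ≈ -2.0619e-5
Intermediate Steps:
C(M, S) = -193 + 280*M + M*S
W(H) = 2
Y(m) = -8*(2 + m)/(-31 + m) (Y(m) = -8*(m + 2)/(m - 31) = -8*(2 + m)/(-31 + m))
1/(C(-150, 42) + Y(-162)) = 1/((-193 + 280*(-150) - 150*42) + 8*(-2 - 1*(-162))/(-31 - 162)) = 1/((-193 - 42000 - 6300) + 8*(-2 + 162)/(-193)) = 1/(-48493 + 8*(-1/193)*160) = 1/(-48493 - 1280/193) = 1/(-9360429/193) = -193/9360429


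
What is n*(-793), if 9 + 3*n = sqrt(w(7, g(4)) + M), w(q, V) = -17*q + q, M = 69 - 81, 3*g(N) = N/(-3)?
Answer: 2379 - 1586*I*sqrt(31)/3 ≈ 2379.0 - 2943.5*I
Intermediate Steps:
g(N) = -N/9 (g(N) = (N/(-3))/3 = (N*(-1/3))/3 = (-N/3)/3 = -N/9)
M = -12
w(q, V) = -16*q
n = -3 + 2*I*sqrt(31)/3 (n = -3 + sqrt(-16*7 - 12)/3 = -3 + sqrt(-112 - 12)/3 = -3 + sqrt(-124)/3 = -3 + (2*I*sqrt(31))/3 = -3 + 2*I*sqrt(31)/3 ≈ -3.0 + 3.7118*I)
n*(-793) = (-3 + 2*I*sqrt(31)/3)*(-793) = 2379 - 1586*I*sqrt(31)/3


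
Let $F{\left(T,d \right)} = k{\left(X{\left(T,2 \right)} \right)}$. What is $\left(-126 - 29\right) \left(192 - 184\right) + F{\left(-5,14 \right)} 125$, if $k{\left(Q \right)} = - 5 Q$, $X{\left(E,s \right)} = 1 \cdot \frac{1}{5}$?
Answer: $-1365$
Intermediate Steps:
$X{\left(E,s \right)} = \frac{1}{5}$ ($X{\left(E,s \right)} = 1 \cdot \frac{1}{5} = \frac{1}{5}$)
$F{\left(T,d \right)} = -1$ ($F{\left(T,d \right)} = \left(-5\right) \frac{1}{5} = -1$)
$\left(-126 - 29\right) \left(192 - 184\right) + F{\left(-5,14 \right)} 125 = \left(-126 - 29\right) \left(192 - 184\right) - 125 = \left(-155\right) 8 - 125 = -1240 - 125 = -1365$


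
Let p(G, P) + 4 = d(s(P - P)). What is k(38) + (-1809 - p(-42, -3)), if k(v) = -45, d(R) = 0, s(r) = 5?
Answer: -1850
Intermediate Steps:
p(G, P) = -4 (p(G, P) = -4 + 0 = -4)
k(38) + (-1809 - p(-42, -3)) = -45 + (-1809 - 1*(-4)) = -45 + (-1809 + 4) = -45 - 1805 = -1850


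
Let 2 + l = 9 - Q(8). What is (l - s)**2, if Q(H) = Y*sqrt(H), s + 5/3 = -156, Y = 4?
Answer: 245188/9 - 7904*sqrt(2)/3 ≈ 23517.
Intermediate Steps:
s = -473/3 (s = -5/3 - 156 = -473/3 ≈ -157.67)
Q(H) = 4*sqrt(H)
l = 7 - 8*sqrt(2) (l = -2 + (9 - 4*sqrt(8)) = -2 + (9 - 4*2*sqrt(2)) = -2 + (9 - 8*sqrt(2)) = 7 - 8*sqrt(2) ≈ -4.3137)
(l - s)**2 = ((7 - 8*sqrt(2)) - 1*(-473/3))**2 = ((7 - 8*sqrt(2)) + 473/3)**2 = (494/3 - 8*sqrt(2))**2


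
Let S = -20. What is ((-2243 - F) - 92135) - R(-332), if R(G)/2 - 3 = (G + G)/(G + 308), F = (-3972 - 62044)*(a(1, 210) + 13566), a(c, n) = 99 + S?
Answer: 2702081642/3 ≈ 9.0069e+8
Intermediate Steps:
a(c, n) = 79 (a(c, n) = 99 - 20 = 79)
F = -900788320 (F = (-3972 - 62044)*(79 + 13566) = -66016*13645 = -900788320)
R(G) = 6 + 4*G/(308 + G) (R(G) = 6 + 2*((G + G)/(G + 308)) = 6 + 2*((2*G)/(308 + G)) = 6 + 2*(2*G/(308 + G)) = 6 + 4*G/(308 + G))
((-2243 - F) - 92135) - R(-332) = ((-2243 - 1*(-900788320)) - 92135) - 2*(924 + 5*(-332))/(308 - 332) = ((-2243 + 900788320) - 92135) - 2*(924 - 1660)/(-24) = (900786077 - 92135) - 2*(-1)*(-736)/24 = 900693942 - 1*184/3 = 900693942 - 184/3 = 2702081642/3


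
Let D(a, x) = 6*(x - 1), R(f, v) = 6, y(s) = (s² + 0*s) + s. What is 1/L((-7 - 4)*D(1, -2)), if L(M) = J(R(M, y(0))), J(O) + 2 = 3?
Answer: 1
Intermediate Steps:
y(s) = s + s² (y(s) = (s² + 0) + s = s² + s = s + s²)
J(O) = 1 (J(O) = -2 + 3 = 1)
D(a, x) = -6 + 6*x (D(a, x) = 6*(-1 + x) = -6 + 6*x)
L(M) = 1
1/L((-7 - 4)*D(1, -2)) = 1/1 = 1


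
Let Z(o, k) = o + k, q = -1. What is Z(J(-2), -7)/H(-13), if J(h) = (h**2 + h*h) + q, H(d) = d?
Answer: 0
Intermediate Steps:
J(h) = -1 + 2*h**2 (J(h) = (h**2 + h*h) - 1 = (h**2 + h**2) - 1 = 2*h**2 - 1 = -1 + 2*h**2)
Z(o, k) = k + o
Z(J(-2), -7)/H(-13) = (-7 + (-1 + 2*(-2)**2))/(-13) = (-7 + (-1 + 2*4))*(-1/13) = (-7 + (-1 + 8))*(-1/13) = (-7 + 7)*(-1/13) = 0*(-1/13) = 0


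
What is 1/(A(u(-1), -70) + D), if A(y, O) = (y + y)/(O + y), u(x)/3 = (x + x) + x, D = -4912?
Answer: -79/388030 ≈ -0.00020359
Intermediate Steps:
u(x) = 9*x (u(x) = 3*((x + x) + x) = 3*(2*x + x) = 3*(3*x) = 9*x)
A(y, O) = 2*y/(O + y) (A(y, O) = (2*y)/(O + y) = 2*y/(O + y))
1/(A(u(-1), -70) + D) = 1/(2*(9*(-1))/(-70 + 9*(-1)) - 4912) = 1/(2*(-9)/(-70 - 9) - 4912) = 1/(2*(-9)/(-79) - 4912) = 1/(2*(-9)*(-1/79) - 4912) = 1/(18/79 - 4912) = 1/(-388030/79) = -79/388030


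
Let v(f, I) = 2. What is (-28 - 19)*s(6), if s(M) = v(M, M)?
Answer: -94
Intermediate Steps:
s(M) = 2
(-28 - 19)*s(6) = (-28 - 19)*2 = -47*2 = -94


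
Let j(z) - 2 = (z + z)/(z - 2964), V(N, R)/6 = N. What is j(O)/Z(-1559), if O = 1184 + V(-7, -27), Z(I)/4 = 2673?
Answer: 170/2435103 ≈ 6.9812e-5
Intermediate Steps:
V(N, R) = 6*N
Z(I) = 10692 (Z(I) = 4*2673 = 10692)
O = 1142 (O = 1184 + 6*(-7) = 1184 - 42 = 1142)
j(z) = 2 + 2*z/(-2964 + z) (j(z) = 2 + (z + z)/(z - 2964) = 2 + (2*z)/(-2964 + z) = 2 + 2*z/(-2964 + z))
j(O)/Z(-1559) = (4*(-1482 + 1142)/(-2964 + 1142))/10692 = (4*(-340)/(-1822))*(1/10692) = (4*(-1/1822)*(-340))*(1/10692) = (680/911)*(1/10692) = 170/2435103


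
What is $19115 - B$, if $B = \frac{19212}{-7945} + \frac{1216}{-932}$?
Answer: $\frac{35392292951}{1851185} \approx 19119.0$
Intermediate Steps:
$B = - \frac{6891676}{1851185}$ ($B = 19212 \left(- \frac{1}{7945}\right) + 1216 \left(- \frac{1}{932}\right) = - \frac{19212}{7945} - \frac{304}{233} = - \frac{6891676}{1851185} \approx -3.7228$)
$19115 - B = 19115 - - \frac{6891676}{1851185} = 19115 + \frac{6891676}{1851185} = \frac{35392292951}{1851185}$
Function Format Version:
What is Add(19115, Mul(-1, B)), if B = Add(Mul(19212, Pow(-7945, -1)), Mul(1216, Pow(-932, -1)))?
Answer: Rational(35392292951, 1851185) ≈ 19119.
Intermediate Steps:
B = Rational(-6891676, 1851185) (B = Add(Mul(19212, Rational(-1, 7945)), Mul(1216, Rational(-1, 932))) = Add(Rational(-19212, 7945), Rational(-304, 233)) = Rational(-6891676, 1851185) ≈ -3.7228)
Add(19115, Mul(-1, B)) = Add(19115, Mul(-1, Rational(-6891676, 1851185))) = Add(19115, Rational(6891676, 1851185)) = Rational(35392292951, 1851185)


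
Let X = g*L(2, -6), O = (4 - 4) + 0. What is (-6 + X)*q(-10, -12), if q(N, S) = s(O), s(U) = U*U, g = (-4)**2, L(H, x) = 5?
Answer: 0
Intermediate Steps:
O = 0 (O = 0 + 0 = 0)
g = 16
s(U) = U**2
q(N, S) = 0 (q(N, S) = 0**2 = 0)
X = 80 (X = 16*5 = 80)
(-6 + X)*q(-10, -12) = (-6 + 80)*0 = 74*0 = 0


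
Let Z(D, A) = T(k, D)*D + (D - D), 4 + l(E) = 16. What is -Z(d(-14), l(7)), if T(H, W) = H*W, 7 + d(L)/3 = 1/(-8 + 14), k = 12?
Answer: -5043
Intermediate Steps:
d(L) = -41/2 (d(L) = -21 + 3/(-8 + 14) = -21 + 3/6 = -21 + 3*(⅙) = -21 + ½ = -41/2)
l(E) = 12 (l(E) = -4 + 16 = 12)
Z(D, A) = 12*D² (Z(D, A) = (12*D)*D + (D - D) = 12*D² + 0 = 12*D²)
-Z(d(-14), l(7)) = -12*(-41/2)² = -12*1681/4 = -1*5043 = -5043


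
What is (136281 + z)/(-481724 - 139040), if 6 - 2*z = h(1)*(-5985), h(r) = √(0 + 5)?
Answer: -34071/155191 - 5985*√5/1241528 ≈ -0.23032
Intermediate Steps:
h(r) = √5
z = 3 + 5985*√5/2 (z = 3 - √5*(-5985)/2 = 3 - (-5985)*√5/2 = 3 + 5985*√5/2 ≈ 6694.4)
(136281 + z)/(-481724 - 139040) = (136281 + (3 + 5985*√5/2))/(-481724 - 139040) = (136284 + 5985*√5/2)/(-620764) = (136284 + 5985*√5/2)*(-1/620764) = -34071/155191 - 5985*√5/1241528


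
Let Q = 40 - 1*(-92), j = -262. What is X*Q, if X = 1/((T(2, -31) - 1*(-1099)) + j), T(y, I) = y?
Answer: 132/839 ≈ 0.15733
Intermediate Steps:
Q = 132 (Q = 40 + 92 = 132)
X = 1/839 (X = 1/((2 - 1*(-1099)) - 262) = 1/((2 + 1099) - 262) = 1/(1101 - 262) = 1/839 ≈ 0.0011919)
X*Q = (1/839)*132 = 132/839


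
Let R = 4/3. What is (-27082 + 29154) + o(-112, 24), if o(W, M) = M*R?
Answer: 2104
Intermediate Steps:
R = 4/3 (R = 4*(⅓) = 4/3 ≈ 1.3333)
o(W, M) = 4*M/3 (o(W, M) = M*(4/3) = 4*M/3)
(-27082 + 29154) + o(-112, 24) = (-27082 + 29154) + (4/3)*24 = 2072 + 32 = 2104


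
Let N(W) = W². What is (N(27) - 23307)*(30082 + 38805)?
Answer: -1555330686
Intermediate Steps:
(N(27) - 23307)*(30082 + 38805) = (27² - 23307)*(30082 + 38805) = (729 - 23307)*68887 = -22578*68887 = -1555330686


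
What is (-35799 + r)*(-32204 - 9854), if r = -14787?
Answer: 2127545988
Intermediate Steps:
(-35799 + r)*(-32204 - 9854) = (-35799 - 14787)*(-32204 - 9854) = -50586*(-42058) = 2127545988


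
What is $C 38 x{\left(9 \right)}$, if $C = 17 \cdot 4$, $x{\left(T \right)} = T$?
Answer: $23256$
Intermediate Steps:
$C = 68$
$C 38 x{\left(9 \right)} = 68 \cdot 38 \cdot 9 = 2584 \cdot 9 = 23256$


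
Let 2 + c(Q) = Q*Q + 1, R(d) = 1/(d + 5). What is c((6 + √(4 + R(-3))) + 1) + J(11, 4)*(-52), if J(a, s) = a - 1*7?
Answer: -311/2 + 21*√2 ≈ -125.80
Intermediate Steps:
R(d) = 1/(5 + d)
J(a, s) = -7 + a (J(a, s) = a - 7 = -7 + a)
c(Q) = -1 + Q² (c(Q) = -2 + (Q*Q + 1) = -2 + (Q² + 1) = -2 + (1 + Q²) = -1 + Q²)
c((6 + √(4 + R(-3))) + 1) + J(11, 4)*(-52) = (-1 + ((6 + √(4 + 1/(5 - 3))) + 1)²) + (-7 + 11)*(-52) = (-1 + ((6 + √(4 + 1/2)) + 1)²) + 4*(-52) = (-1 + ((6 + √(4 + ½)) + 1)²) - 208 = (-1 + ((6 + √(9/2)) + 1)²) - 208 = (-1 + ((6 + 3*√2/2) + 1)²) - 208 = (-1 + (7 + 3*√2/2)²) - 208 = -209 + (7 + 3*√2/2)²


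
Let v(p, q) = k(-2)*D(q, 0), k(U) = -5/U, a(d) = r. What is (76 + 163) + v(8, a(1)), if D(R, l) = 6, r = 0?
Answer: 254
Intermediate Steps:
a(d) = 0
v(p, q) = 15 (v(p, q) = -5/(-2)*6 = -5*(-½)*6 = (5/2)*6 = 15)
(76 + 163) + v(8, a(1)) = (76 + 163) + 15 = 239 + 15 = 254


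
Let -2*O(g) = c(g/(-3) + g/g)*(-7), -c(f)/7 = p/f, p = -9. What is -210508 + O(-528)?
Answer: -24839797/118 ≈ -2.1051e+5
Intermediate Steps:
c(f) = 63/f (c(f) = -(-63)/f = 63/f)
O(g) = 441/(2*(1 - g/3)) (O(g) = -63/(g/(-3) + g/g)*(-7)/2 = -63/(g*(-1/3) + 1)*(-7)/2 = -63/(-g/3 + 1)*(-7)/2 = -63/(1 - g/3)*(-7)/2 = -(-441)/(2*(1 - g/3)) = 441/(2*(1 - g/3)))
-210508 + O(-528) = -210508 - 1323/(-6 + 2*(-528)) = -210508 - 1323/(-6 - 1056) = -210508 - 1323/(-1062) = -210508 - 1323*(-1/1062) = -210508 + 147/118 = -24839797/118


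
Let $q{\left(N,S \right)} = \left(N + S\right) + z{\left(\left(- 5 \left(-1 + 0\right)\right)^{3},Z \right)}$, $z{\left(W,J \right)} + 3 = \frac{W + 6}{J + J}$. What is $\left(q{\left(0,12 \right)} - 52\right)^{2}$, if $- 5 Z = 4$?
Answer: $\frac{998001}{64} \approx 15594.0$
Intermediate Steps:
$Z = - \frac{4}{5}$ ($Z = \left(- \frac{1}{5}\right) 4 = - \frac{4}{5} \approx -0.8$)
$z{\left(W,J \right)} = -3 + \frac{6 + W}{2 J}$ ($z{\left(W,J \right)} = -3 + \frac{W + 6}{J + J} = -3 + \frac{6 + W}{2 J}$)
$q{\left(N,S \right)} = - \frac{679}{8} + N + S$ ($q{\left(N,S \right)} = \left(N + S\right) + \frac{6 + \left(- 5 \left(-1 + 0\right)\right)^{3} - - \frac{24}{5}}{2 \left(- \frac{4}{5}\right)} = \left(N + S\right) + \frac{1}{2} \left(- \frac{5}{4}\right) \left(6 + \left(\left(-5\right) \left(-1\right)\right)^{3} + \frac{24}{5}\right) = \left(N + S\right) + \frac{1}{2} \left(- \frac{5}{4}\right) \left(6 + 5^{3} + \frac{24}{5}\right) = \left(N + S\right) + \frac{1}{2} \left(- \frac{5}{4}\right) \left(6 + 125 + \frac{24}{5}\right) = \left(N + S\right) + \frac{1}{2} \left(- \frac{5}{4}\right) \frac{679}{5} = \left(N + S\right) - \frac{679}{8} = - \frac{679}{8} + N + S$)
$\left(q{\left(0,12 \right)} - 52\right)^{2} = \left(\left(- \frac{679}{8} + 0 + 12\right) - 52\right)^{2} = \left(- \frac{583}{8} - 52\right)^{2} = \left(- \frac{999}{8}\right)^{2} = \frac{998001}{64}$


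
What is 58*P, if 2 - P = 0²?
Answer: 116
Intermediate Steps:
P = 2 (P = 2 - 1*0² = 2 - 1*0 = 2 + 0 = 2)
58*P = 58*2 = 116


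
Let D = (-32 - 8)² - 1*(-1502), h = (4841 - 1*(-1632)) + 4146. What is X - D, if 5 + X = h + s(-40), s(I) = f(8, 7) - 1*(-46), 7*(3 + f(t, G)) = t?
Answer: 52893/7 ≈ 7556.1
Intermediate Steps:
f(t, G) = -3 + t/7
h = 10619 (h = (4841 + 1632) + 4146 = 6473 + 4146 = 10619)
s(I) = 309/7 (s(I) = (-3 + (⅐)*8) - 1*(-46) = (-3 + 8/7) + 46 = -13/7 + 46 = 309/7)
D = 3102 (D = (-40)² + 1502 = 1600 + 1502 = 3102)
X = 74607/7 (X = -5 + (10619 + 309/7) = -5 + 74642/7 = 74607/7 ≈ 10658.)
X - D = 74607/7 - 1*3102 = 74607/7 - 3102 = 52893/7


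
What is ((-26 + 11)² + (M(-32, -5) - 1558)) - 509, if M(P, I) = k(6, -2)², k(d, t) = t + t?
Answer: -1826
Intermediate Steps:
k(d, t) = 2*t
M(P, I) = 16 (M(P, I) = (2*(-2))² = (-4)² = 16)
((-26 + 11)² + (M(-32, -5) - 1558)) - 509 = ((-26 + 11)² + (16 - 1558)) - 509 = ((-15)² - 1542) - 509 = (225 - 1542) - 509 = -1317 - 509 = -1826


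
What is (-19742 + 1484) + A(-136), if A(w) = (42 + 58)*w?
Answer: -31858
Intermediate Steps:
A(w) = 100*w
(-19742 + 1484) + A(-136) = (-19742 + 1484) + 100*(-136) = -18258 - 13600 = -31858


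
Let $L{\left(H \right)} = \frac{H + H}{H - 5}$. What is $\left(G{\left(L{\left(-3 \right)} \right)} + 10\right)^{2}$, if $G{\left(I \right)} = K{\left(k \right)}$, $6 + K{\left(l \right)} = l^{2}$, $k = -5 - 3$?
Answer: $4624$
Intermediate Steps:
$k = -8$ ($k = -5 - 3 = -8$)
$L{\left(H \right)} = \frac{2 H}{-5 + H}$
$K{\left(l \right)} = -6 + l^{2}$
$G{\left(I \right)} = 58$ ($G{\left(I \right)} = -6 + \left(-8\right)^{2} = -6 + 64 = 58$)
$\left(G{\left(L{\left(-3 \right)} \right)} + 10\right)^{2} = \left(58 + 10\right)^{2} = 68^{2} = 4624$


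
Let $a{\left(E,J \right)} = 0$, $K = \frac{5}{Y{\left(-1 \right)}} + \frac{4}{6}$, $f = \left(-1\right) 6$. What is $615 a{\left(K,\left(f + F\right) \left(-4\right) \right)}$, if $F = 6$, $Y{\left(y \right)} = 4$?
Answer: $0$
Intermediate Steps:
$f = -6$
$K = \frac{23}{12}$ ($K = \frac{5}{4} + \frac{4}{6} = 5 \cdot \frac{1}{4} + 4 \cdot \frac{1}{6} = \frac{5}{4} + \frac{2}{3} = \frac{23}{12} \approx 1.9167$)
$615 a{\left(K,\left(f + F\right) \left(-4\right) \right)} = 615 \cdot 0 = 0$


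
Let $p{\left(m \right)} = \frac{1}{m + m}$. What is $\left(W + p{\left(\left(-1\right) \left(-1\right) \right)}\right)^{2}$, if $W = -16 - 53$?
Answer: $\frac{18769}{4} \approx 4692.3$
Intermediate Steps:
$p{\left(m \right)} = \frac{1}{2 m}$
$W = -69$ ($W = -16 - 53 = -69$)
$\left(W + p{\left(\left(-1\right) \left(-1\right) \right)}\right)^{2} = \left(-69 + \frac{1}{2 \left(\left(-1\right) \left(-1\right)\right)}\right)^{2} = \left(-69 + \frac{1}{2 \cdot 1}\right)^{2} = \left(-69 + \frac{1}{2} \cdot 1\right)^{2} = \left(-69 + \frac{1}{2}\right)^{2} = \left(- \frac{137}{2}\right)^{2} = \frac{18769}{4}$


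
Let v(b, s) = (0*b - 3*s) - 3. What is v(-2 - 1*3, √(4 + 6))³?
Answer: -837 - 351*√10 ≈ -1947.0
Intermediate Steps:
v(b, s) = -3 - 3*s (v(b, s) = (0 - 3*s) - 3 = -3*s - 3 = -3 - 3*s)
v(-2 - 1*3, √(4 + 6))³ = (-3 - 3*√(4 + 6))³ = (-3 - 3*√10)³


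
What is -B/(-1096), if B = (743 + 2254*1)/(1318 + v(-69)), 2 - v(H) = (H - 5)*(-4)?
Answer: 2997/1122304 ≈ 0.0026704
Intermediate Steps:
v(H) = -18 + 4*H (v(H) = 2 - (H - 5)*(-4) = 2 - (-5 + H)*(-4) = 2 - (20 - 4*H) = 2 + (-20 + 4*H) = -18 + 4*H)
B = 2997/1024 (B = (743 + 2254*1)/(1318 + (-18 + 4*(-69))) = (743 + 2254)/(1318 + (-18 - 276)) = 2997/(1318 - 294) = 2997/1024 ≈ 2.9268)
-B/(-1096) = -2997/(1024*(-1096)) = -2997*(-1)/(1024*1096) = -1*(-2997/1122304) = 2997/1122304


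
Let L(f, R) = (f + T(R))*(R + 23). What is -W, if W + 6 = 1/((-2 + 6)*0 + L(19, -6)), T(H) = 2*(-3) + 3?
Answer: 1631/272 ≈ 5.9963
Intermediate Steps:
T(H) = -3 (T(H) = -6 + 3 = -3)
L(f, R) = (-3 + f)*(23 + R) (L(f, R) = (f - 3)*(R + 23) = (-3 + f)*(23 + R))
W = -1631/272 (W = -6 + 1/((-2 + 6)*0 + (-69 - 3*(-6) + 23*19 - 6*19)) = -6 + 1/(4*0 + (-69 + 18 + 437 - 114)) = -6 + 1/(0 + 272) = -6 + 1/272 = -1631/272 ≈ -5.9963)
-W = -1*(-1631/272) = 1631/272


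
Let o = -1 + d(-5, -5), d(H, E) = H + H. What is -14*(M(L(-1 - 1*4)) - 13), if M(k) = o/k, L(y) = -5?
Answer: 756/5 ≈ 151.20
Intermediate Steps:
d(H, E) = 2*H
o = -11 (o = -1 + 2*(-5) = -1 - 10 = -11)
M(k) = -11/k
-14*(M(L(-1 - 1*4)) - 13) = -14*(-11/(-5) - 13) = -14*(-11*(-⅕) - 13) = -14*(11/5 - 13) = -14*(-54/5) = 756/5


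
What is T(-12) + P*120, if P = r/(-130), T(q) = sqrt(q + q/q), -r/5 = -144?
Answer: -8640/13 + I*sqrt(11) ≈ -664.62 + 3.3166*I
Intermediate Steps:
r = 720 (r = -5*(-144) = 720)
T(q) = sqrt(1 + q) (T(q) = sqrt(q + 1) = sqrt(1 + q))
P = -72/13 (P = 720/(-130) = 720*(-1/130) = -72/13 ≈ -5.5385)
T(-12) + P*120 = sqrt(1 - 12) - 72/13*120 = sqrt(-11) - 8640/13 = I*sqrt(11) - 8640/13 = -8640/13 + I*sqrt(11)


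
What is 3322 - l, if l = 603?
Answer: 2719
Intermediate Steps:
3322 - l = 3322 - 1*603 = 3322 - 603 = 2719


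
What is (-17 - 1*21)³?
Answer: -54872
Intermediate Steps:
(-17 - 1*21)³ = (-17 - 21)³ = (-38)³ = -54872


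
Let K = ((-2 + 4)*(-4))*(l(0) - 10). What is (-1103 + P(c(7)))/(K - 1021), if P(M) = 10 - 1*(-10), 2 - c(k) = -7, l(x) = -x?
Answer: 1083/941 ≈ 1.1509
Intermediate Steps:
K = 80 (K = ((-2 + 4)*(-4))*(-1*0 - 10) = (2*(-4))*(0 - 10) = -8*(-10) = 80)
c(k) = 9 (c(k) = 2 - 1*(-7) = 2 + 7 = 9)
P(M) = 20 (P(M) = 10 + 10 = 20)
(-1103 + P(c(7)))/(K - 1021) = (-1103 + 20)/(80 - 1021) = -1083/(-941) = -1083*(-1/941) = 1083/941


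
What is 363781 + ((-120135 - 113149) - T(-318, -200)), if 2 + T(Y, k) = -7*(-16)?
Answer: 130387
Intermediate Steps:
T(Y, k) = 110 (T(Y, k) = -2 - 7*(-16) = -2 + 112 = 110)
363781 + ((-120135 - 113149) - T(-318, -200)) = 363781 + ((-120135 - 113149) - 1*110) = 363781 + (-233284 - 110) = 363781 - 233394 = 130387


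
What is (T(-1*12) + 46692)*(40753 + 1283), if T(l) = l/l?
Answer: 1962786948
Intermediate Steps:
T(l) = 1
(T(-1*12) + 46692)*(40753 + 1283) = (1 + 46692)*(40753 + 1283) = 46693*42036 = 1962786948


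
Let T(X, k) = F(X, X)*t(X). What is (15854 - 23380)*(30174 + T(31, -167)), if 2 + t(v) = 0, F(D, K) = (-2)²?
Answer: -227029316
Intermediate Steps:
F(D, K) = 4
t(v) = -2 (t(v) = -2 + 0 = -2)
T(X, k) = -8 (T(X, k) = 4*(-2) = -8)
(15854 - 23380)*(30174 + T(31, -167)) = (15854 - 23380)*(30174 - 8) = -7526*30166 = -227029316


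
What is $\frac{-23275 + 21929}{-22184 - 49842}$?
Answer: $\frac{673}{36013} \approx 0.018688$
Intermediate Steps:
$\frac{-23275 + 21929}{-22184 - 49842} = - \frac{1346}{-72026} = \left(-1346\right) \left(- \frac{1}{72026}\right) = \frac{673}{36013}$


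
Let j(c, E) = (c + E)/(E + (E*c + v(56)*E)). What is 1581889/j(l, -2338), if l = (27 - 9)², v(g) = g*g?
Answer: 6400178942101/1007 ≈ 6.3557e+9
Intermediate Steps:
v(g) = g²
l = 324 (l = 18² = 324)
j(c, E) = (E + c)/(3137*E + E*c) (j(c, E) = (c + E)/(E + (E*c + 56²*E)) = (E + c)/(E + (E*c + 3136*E)) = (E + c)/(E + (3136*E + E*c)) = (E + c)/(3137*E + E*c))
1581889/j(l, -2338) = 1581889/(((-2338 + 324)/((-2338)*(3137 + 324)))) = 1581889/((-1/2338*(-2014)/3461)) = 1581889/((-1/2338*1/3461*(-2014))) = 1581889/(1007/4045909) = 1581889*(4045909/1007) = 6400178942101/1007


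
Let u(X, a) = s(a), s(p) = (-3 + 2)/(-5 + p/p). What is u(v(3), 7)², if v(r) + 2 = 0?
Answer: 1/16 ≈ 0.062500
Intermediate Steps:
v(r) = -2 (v(r) = -2 + 0 = -2)
s(p) = ¼ (s(p) = -1/(-5 + 1) = -1/(-4) = -1*(-¼) = ¼)
u(X, a) = ¼
u(v(3), 7)² = (¼)² = 1/16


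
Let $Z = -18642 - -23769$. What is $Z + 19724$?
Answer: $24851$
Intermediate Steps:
$Z = 5127$ ($Z = -18642 + 23769 = 5127$)
$Z + 19724 = 5127 + 19724 = 24851$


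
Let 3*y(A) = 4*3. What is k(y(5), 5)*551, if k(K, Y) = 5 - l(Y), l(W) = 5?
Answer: 0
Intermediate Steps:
y(A) = 4 (y(A) = (4*3)/3 = (1/3)*12 = 4)
k(K, Y) = 0 (k(K, Y) = 5 - 1*5 = 5 - 5 = 0)
k(y(5), 5)*551 = 0*551 = 0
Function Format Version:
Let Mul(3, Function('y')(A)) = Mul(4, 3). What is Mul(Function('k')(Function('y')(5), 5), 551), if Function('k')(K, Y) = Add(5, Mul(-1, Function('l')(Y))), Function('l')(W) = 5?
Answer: 0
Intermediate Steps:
Function('y')(A) = 4 (Function('y')(A) = Mul(Rational(1, 3), Mul(4, 3)) = Mul(Rational(1, 3), 12) = 4)
Function('k')(K, Y) = 0 (Function('k')(K, Y) = Add(5, Mul(-1, 5)) = Add(5, -5) = 0)
Mul(Function('k')(Function('y')(5), 5), 551) = Mul(0, 551) = 0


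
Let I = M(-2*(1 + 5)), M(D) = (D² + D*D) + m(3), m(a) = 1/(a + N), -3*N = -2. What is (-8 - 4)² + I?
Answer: 4755/11 ≈ 432.27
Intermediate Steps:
N = ⅔ (N = -⅓*(-2) = ⅔ ≈ 0.66667)
m(a) = 1/(⅔ + a) (m(a) = 1/(a + ⅔) = 1/(⅔ + a))
M(D) = 3/11 + 2*D² (M(D) = (D² + D*D) + 3/(2 + 3*3) = (D² + D²) + 3/(2 + 9) = 2*D² + 3/11 = 3/11 + 2*D²)
I = 3171/11 (I = 3/11 + 2*(-2*(1 + 5))² = 3/11 + 2*(-2*6)² = 3/11 + 2*(-12)² = 3/11 + 2*144 = 3/11 + 288 = 3171/11 ≈ 288.27)
(-8 - 4)² + I = (-8 - 4)² + 3171/11 = (-12)² + 3171/11 = 144 + 3171/11 = 4755/11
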